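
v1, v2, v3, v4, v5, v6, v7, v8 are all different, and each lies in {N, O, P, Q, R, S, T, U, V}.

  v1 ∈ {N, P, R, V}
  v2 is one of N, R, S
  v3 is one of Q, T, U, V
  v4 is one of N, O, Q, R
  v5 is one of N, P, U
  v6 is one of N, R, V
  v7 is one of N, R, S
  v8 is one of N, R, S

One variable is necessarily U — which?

v5

v2, v7, v8 share exactly the 3 values {N, R, S}; by pigeonhole those values go to them, so strike N, R, S from v1, v4, v5, v6.
v6 must be V (only option left). Strike V from v1, v3.
v1 must be P (only option left). Eliminate P elsewhere: v5.
So U goes to v5.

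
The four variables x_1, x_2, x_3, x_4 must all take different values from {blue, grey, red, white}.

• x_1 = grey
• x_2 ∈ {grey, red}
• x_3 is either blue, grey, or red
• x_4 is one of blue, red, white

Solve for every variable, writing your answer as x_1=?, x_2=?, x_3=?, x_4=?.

x_1=grey, x_2=red, x_3=blue, x_4=white

x_1 must be grey (only option left). Remove grey from x_2, x_3.
x_2 has just one choice, so x_2 = red. So x_3, x_4 can't be red.
x_3 must be blue (only option left). Strike blue from x_4.
x_4 has just one choice, so x_4 = white.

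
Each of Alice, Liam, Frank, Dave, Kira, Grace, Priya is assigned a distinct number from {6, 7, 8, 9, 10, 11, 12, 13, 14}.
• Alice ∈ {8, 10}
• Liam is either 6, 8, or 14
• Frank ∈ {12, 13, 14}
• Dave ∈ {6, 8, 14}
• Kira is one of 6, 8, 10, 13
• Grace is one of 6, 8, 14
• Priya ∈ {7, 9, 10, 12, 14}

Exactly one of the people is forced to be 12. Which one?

Frank

Liam, Dave, Grace between them cover only {6, 8, 14} — a naked triple. Remove those values from Alice, Frank, Kira, Priya.
Alice must be 10 (only option left). So Kira, Priya can't be 10.
Kira's domain is down to {13}, so Kira = 13. Remove 13 from Frank.
So 12 goes to Frank.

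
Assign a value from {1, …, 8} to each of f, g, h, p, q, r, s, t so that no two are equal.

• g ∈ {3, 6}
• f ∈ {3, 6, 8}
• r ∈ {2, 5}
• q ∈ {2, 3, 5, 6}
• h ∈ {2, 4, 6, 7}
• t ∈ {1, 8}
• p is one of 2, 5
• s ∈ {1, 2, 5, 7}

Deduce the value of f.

8

Among the 8 variables, 4 fits only h (and all 8 values in {1, 2, 3, 4, 5, 6, 7, 8} must be used), so h = 4.
The 7 still-open variables draw from only 7 values {1, 2, 3, 5, 6, 7, 8}, so each is used; only s can be 7, hence s = 7.
The 6 still-open variables draw from only 6 values {1, 2, 3, 5, 6, 8}, so each is used; only t can be 1, hence t = 1.
Among the 5 still-open variables, 8 fits only f (and all 5 values in {2, 3, 5, 6, 8} must be used), so f = 8.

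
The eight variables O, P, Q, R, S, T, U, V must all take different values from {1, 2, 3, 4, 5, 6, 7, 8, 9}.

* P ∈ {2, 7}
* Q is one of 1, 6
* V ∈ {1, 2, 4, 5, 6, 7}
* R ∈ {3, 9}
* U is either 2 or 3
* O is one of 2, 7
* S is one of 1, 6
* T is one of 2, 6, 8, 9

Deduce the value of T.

O and P between them cover only {2, 7} — a naked pair. Remove those values from T, U, V.
U's domain is down to {3}, so U = 3. Remove 3 from R.
R must be 9 (only option left). So T can't be 9.
Q and S share exactly the 2 values {1, 6}; by pigeonhole those values go to them, so strike 1, 6 from T, V.
So T = 8.

8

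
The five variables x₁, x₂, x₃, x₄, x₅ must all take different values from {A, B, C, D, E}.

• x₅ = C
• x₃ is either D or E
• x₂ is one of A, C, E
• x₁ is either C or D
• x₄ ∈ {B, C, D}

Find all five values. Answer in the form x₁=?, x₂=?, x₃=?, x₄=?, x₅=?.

x₁=D, x₂=A, x₃=E, x₄=B, x₅=C

x₅ must be C (only option left). Remove C from x₁, x₂, x₄.
x₁'s domain is down to {D}, so x₁ = D. So x₃, x₄ can't be D.
x₃ must be E (only option left). Eliminate E elsewhere: x₂.
That leaves x₄ = B.
That leaves x₂ = A.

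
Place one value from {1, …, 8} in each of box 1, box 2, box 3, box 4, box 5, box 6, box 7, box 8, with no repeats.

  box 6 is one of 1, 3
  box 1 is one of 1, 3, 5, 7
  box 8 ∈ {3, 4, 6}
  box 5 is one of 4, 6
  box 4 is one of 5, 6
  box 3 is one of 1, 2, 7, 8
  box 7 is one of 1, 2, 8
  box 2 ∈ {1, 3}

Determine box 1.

7

box 2 and box 6 share exactly the 2 values {1, 3}; by pigeonhole those values go to them, so strike 1, 3 from box 1, box 3, box 7, box 8.
The 2 variables box 5 and box 8 are confined to {4, 6}, which locks those values in; drop them from box 4.
That leaves box 4 = 5. Remove 5 from box 1.
So box 1 = 7.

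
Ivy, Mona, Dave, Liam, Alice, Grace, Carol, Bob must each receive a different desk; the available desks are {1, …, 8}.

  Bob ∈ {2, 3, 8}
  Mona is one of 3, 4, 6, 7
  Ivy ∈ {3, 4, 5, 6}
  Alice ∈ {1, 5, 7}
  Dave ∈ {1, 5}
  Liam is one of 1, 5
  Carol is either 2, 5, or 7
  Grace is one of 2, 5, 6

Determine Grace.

6

The 8 variables draw from only 8 values {1, 2, 3, 4, 5, 6, 7, 8}, so each is used; only Bob can be 8, hence Bob = 8.
Dave and Liam between them cover only {1, 5} — a naked pair. Remove those values from Ivy, Alice, Grace, Carol.
Alice's domain is down to {7}, so Alice = 7. Eliminate 7 elsewhere: Mona, Carol.
Carol must be 2 (only option left). Eliminate 2 elsewhere: Grace.
So Grace = 6.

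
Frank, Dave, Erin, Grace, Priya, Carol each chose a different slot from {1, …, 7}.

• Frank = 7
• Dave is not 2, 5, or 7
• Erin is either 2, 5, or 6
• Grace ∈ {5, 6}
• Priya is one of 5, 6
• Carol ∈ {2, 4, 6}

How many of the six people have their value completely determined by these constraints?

3

Frank has just one choice, so Frank = 7.
The 2 variables Grace and Priya are confined to {5, 6}, which locks those values in; drop them from Dave, Erin, Carol.
Erin's domain is down to {2}, so Erin = 2. So Carol can't be 2.
That leaves Carol = 4. Eliminate 4 elsewhere: Dave.
Determined: Frank=7, Erin=2, Carol=4. The other people each still have more than one consistent value. That makes 3.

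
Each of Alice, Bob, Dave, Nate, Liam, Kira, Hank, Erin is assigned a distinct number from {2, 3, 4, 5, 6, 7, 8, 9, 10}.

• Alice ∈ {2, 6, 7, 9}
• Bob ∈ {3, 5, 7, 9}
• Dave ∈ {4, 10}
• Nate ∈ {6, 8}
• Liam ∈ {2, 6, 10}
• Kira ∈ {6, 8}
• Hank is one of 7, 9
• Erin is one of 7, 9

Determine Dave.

Nate and Kira share exactly the 2 values {6, 8}; by pigeonhole those values go to them, so strike 6, 8 from Alice, Liam.
Hank and Erin between them cover only {7, 9} — a naked pair. Remove those values from Alice, Bob.
Alice's domain is down to {2}, so Alice = 2. Eliminate 2 elsewhere: Liam.
Liam's domain is down to {10}, so Liam = 10. Eliminate 10 elsewhere: Dave.
So Dave = 4.

4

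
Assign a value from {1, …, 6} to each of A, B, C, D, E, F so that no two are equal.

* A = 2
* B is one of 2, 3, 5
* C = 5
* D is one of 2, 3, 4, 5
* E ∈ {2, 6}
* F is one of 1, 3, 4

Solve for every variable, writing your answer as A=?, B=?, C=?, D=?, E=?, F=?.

A=2, B=3, C=5, D=4, E=6, F=1

A has just one choice, so A = 2. Eliminate 2 elsewhere: B, D, E.
C must be 5 (only option left). So B, D can't be 5.
E has just one choice, so E = 6.
B must be 3 (only option left). Strike 3 from D, F.
D must be 4 (only option left). So F can't be 4.
F's domain is down to {1}, so F = 1.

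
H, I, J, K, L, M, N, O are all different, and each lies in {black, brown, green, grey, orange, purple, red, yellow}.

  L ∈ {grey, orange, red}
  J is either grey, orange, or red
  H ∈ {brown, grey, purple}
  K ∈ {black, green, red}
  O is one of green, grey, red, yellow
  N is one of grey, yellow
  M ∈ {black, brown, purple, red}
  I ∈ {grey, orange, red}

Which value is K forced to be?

black

I, J, L share exactly the 3 values {grey, orange, red}; by pigeonhole those values go to them, so strike grey, orange, red from H, K, M, N, O.
N must be yellow (only option left). Strike yellow from O.
O's domain is down to {green}, so O = green. Remove green from K.
So K = black.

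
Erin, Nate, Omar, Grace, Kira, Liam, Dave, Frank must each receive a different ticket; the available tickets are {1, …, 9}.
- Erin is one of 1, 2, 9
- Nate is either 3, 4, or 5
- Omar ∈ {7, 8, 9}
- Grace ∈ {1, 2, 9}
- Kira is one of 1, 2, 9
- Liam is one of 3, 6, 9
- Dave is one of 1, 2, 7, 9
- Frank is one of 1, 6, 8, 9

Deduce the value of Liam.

Erin, Grace, Kira between them cover only {1, 2, 9} — a naked triple. Remove those values from Omar, Liam, Dave, Frank.
Dave's domain is down to {7}, so Dave = 7. So Omar can't be 7.
That leaves Omar = 8. So Frank can't be 8.
Frank has just one choice, so Frank = 6. Eliminate 6 elsewhere: Liam.
So Liam = 3.

3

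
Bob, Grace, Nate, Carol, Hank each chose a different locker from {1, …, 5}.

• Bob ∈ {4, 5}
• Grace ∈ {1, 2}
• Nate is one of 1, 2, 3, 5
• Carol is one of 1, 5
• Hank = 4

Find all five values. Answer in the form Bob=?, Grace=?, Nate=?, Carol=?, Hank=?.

Hank must be 4 (only option left). Remove 4 from Bob.
Bob must be 5 (only option left). Eliminate 5 elsewhere: Nate, Carol.
Carol has just one choice, so Carol = 1. Strike 1 from Grace, Nate.
Grace has just one choice, so Grace = 2. So Nate can't be 2.
Nate has just one choice, so Nate = 3.

Bob=5, Grace=2, Nate=3, Carol=1, Hank=4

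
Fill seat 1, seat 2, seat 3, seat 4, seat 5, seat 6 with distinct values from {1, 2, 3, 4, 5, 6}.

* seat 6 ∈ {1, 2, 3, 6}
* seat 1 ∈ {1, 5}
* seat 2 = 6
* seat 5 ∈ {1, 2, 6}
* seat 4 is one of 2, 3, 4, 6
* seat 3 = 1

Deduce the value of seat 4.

seat 2 has just one choice, so seat 2 = 6. So seat 4, seat 5, seat 6 can't be 6.
That leaves seat 3 = 1. Eliminate 1 elsewhere: seat 1, seat 5, seat 6.
seat 5 has just one choice, so seat 5 = 2. So seat 4, seat 6 can't be 2.
That leaves seat 6 = 3. Strike 3 from seat 4.
So seat 4 = 4.

4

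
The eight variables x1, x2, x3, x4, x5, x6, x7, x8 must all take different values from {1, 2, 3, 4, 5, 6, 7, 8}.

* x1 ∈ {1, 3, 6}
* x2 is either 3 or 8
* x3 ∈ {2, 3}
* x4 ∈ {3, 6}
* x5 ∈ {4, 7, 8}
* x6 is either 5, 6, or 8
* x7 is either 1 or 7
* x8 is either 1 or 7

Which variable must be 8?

x2

The 8 variables together cover exactly {1, 2, 3, 4, 5, 6, 7, 8} — 8 values for 8 variables — and 2 appears only in x3's list, so x3 = 2.
The 7 still-open variables draw from only 7 values {1, 3, 4, 5, 6, 7, 8}, so each is used; only x5 can be 4, hence x5 = 4.
The 6 still-open variables together cover exactly {1, 3, 5, 6, 7, 8} — 6 values for 6 variables — and 5 appears only in x6's list, so x6 = 5.
Among the 5 still-open variables, 8 fits only x2 (and all 5 values in {1, 3, 6, 7, 8} must be used), so x2 = 8.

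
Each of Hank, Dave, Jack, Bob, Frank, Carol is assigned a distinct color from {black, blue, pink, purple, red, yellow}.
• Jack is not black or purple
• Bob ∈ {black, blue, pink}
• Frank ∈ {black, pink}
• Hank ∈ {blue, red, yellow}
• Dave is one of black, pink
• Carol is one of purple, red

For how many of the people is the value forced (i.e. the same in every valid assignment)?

2

The 6 variables together cover exactly {black, blue, pink, purple, red, yellow} — 6 values for 6 variables — and purple appears only in Carol's list, so Carol = purple.
Dave and Frank share exactly the 2 values {black, pink}; by pigeonhole those values go to them, so strike black, pink from Jack, Bob.
That leaves Bob = blue. Strike blue from Hank, Jack.
Determined: Bob=blue, Carol=purple. The other people each still have more than one consistent value. That makes 2.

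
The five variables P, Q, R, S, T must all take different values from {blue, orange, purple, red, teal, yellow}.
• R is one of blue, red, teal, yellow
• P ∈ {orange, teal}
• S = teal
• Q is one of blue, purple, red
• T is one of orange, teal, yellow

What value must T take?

S must be teal (only option left). So P, R, T can't be teal.
P's domain is down to {orange}, so P = orange. Remove orange from T.
So T = yellow.

yellow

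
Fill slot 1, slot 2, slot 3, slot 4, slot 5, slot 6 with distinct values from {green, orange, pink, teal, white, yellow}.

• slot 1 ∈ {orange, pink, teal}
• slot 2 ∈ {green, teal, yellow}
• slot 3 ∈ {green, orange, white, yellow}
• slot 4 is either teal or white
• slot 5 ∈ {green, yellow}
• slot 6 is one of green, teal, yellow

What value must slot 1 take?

pink

Among the 6 variables, pink fits only slot 1 (and all 6 values in {green, orange, pink, teal, white, yellow} must be used), so slot 1 = pink.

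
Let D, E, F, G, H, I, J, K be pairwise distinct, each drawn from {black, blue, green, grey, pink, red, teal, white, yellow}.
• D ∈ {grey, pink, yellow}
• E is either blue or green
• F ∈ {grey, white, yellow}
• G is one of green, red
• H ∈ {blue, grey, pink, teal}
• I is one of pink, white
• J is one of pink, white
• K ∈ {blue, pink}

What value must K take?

The 8 variables draw from only 8 values {blue, green, grey, pink, red, teal, white, yellow}, so each is used; only G can be red, hence G = red.
The 7 still-open variables draw from only 7 values {blue, green, grey, pink, teal, white, yellow}, so each is used; only E can be green, hence E = green.
Among the 6 still-open variables, teal fits only H (and all 6 values in {blue, grey, pink, teal, white, yellow} must be used), so H = teal.
Among the 5 still-open variables, blue fits only K (and all 5 values in {blue, grey, pink, white, yellow} must be used), so K = blue.

blue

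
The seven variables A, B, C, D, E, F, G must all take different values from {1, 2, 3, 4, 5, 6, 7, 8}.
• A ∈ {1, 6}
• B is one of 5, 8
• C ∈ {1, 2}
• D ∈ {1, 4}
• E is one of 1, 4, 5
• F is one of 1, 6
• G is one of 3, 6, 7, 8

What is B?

8

The 2 variables A and F are confined to {1, 6}, which locks those values in; drop them from C, D, E, G.
C's domain is down to {2}, so C = 2.
D's domain is down to {4}, so D = 4. Eliminate 4 elsewhere: E.
E must be 5 (only option left). Strike 5 from B.
So B = 8.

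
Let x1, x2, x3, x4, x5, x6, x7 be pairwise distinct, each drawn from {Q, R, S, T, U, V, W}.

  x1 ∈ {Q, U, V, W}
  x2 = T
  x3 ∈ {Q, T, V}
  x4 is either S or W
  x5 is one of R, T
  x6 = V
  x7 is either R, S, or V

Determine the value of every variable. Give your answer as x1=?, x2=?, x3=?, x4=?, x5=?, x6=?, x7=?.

x1=U, x2=T, x3=Q, x4=W, x5=R, x6=V, x7=S

x2 must be T (only option left). Remove T from x3, x5.
x5 has just one choice, so x5 = R. Remove R from x7.
That leaves x6 = V. Strike V from x1, x3, x7.
That leaves x7 = S. So x4 can't be S.
x3 must be Q (only option left). Remove Q from x1.
x4 has just one choice, so x4 = W. Eliminate W elsewhere: x1.
x1 must be U (only option left).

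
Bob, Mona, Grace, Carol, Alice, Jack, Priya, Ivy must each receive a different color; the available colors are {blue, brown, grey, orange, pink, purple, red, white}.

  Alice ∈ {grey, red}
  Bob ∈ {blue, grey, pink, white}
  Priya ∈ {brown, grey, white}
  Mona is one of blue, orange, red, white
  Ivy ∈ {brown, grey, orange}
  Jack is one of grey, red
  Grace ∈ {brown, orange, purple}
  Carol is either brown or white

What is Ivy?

The 8 variables together cover exactly {blue, brown, grey, orange, pink, purple, red, white} — 8 values for 8 variables — and pink appears only in Bob's list, so Bob = pink.
The 7 still-open variables draw from only 7 values {blue, brown, grey, orange, purple, red, white}, so each is used; only Mona can be blue, hence Mona = blue.
The 6 still-open variables together cover exactly {brown, grey, orange, purple, red, white} — 6 values for 6 variables — and purple appears only in Grace's list, so Grace = purple.
Among the 5 still-open variables, orange fits only Ivy (and all 5 values in {brown, grey, orange, red, white} must be used), so Ivy = orange.

orange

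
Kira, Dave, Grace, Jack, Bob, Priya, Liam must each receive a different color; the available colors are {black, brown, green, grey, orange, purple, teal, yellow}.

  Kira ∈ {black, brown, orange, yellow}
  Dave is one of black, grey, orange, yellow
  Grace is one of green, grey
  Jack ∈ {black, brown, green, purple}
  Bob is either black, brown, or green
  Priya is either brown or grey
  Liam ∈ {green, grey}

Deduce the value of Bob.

The 7 variables draw from only 7 values {black, brown, green, grey, orange, purple, yellow}, so each is used; only Jack can be purple, hence Jack = purple.
The 2 variables Grace and Liam are confined to {green, grey}, which locks those values in; drop them from Dave, Bob, Priya.
That leaves Priya = brown. Eliminate brown elsewhere: Kira, Bob.
So Bob = black.

black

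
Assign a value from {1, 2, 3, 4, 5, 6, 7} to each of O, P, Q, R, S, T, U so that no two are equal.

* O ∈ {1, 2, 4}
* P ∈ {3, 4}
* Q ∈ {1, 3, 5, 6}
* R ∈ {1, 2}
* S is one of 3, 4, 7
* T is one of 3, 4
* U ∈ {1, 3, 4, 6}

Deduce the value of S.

The 7 variables draw from only 7 values {1, 2, 3, 4, 5, 6, 7}, so each is used; only Q can be 5, hence Q = 5.
The 6 still-open variables together cover exactly {1, 2, 3, 4, 6, 7} — 6 values for 6 variables — and 6 appears only in U's list, so U = 6.
The 5 still-open variables together cover exactly {1, 2, 3, 4, 7} — 5 values for 5 variables — and 7 appears only in S's list, so S = 7.

7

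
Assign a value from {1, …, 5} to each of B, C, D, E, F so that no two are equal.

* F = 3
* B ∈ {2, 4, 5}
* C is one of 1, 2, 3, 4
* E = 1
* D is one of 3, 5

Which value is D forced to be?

E has just one choice, so E = 1. So C can't be 1.
F has just one choice, so F = 3. Strike 3 from C, D.
So D = 5.

5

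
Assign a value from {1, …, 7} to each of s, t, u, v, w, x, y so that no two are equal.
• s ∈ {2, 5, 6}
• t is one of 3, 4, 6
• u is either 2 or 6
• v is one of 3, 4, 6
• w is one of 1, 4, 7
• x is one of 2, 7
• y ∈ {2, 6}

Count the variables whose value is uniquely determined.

Among the 7 variables, 1 fits only w (and all 7 values in {1, 2, 3, 4, 5, 6, 7} must be used), so w = 1.
The 6 still-open variables together cover exactly {2, 3, 4, 5, 6, 7} — 6 values for 6 variables — and 5 appears only in s's list, so s = 5.
Among the 5 still-open variables, 7 fits only x (and all 5 values in {2, 3, 4, 6, 7} must be used), so x = 7.
u and y share exactly the 2 values {2, 6}; by pigeonhole those values go to them, so strike 2, 6 from t, v.
Determined: s=5, w=1, x=7. The other variables each still have more than one consistent value. That makes 3.

3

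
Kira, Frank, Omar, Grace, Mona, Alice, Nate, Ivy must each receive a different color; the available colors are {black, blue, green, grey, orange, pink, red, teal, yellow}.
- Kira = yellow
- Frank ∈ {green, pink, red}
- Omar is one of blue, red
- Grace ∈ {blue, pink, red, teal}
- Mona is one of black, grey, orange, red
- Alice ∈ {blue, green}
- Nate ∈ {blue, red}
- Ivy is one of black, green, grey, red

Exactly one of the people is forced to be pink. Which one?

Kira's domain is down to {yellow}, so Kira = yellow.
Omar and Nate share exactly the 2 values {blue, red}; by pigeonhole those values go to them, so strike blue, red from Frank, Grace, Mona, Alice, Ivy.
Alice has just one choice, so Alice = green. Eliminate green elsewhere: Frank, Ivy.
So pink goes to Frank.

Frank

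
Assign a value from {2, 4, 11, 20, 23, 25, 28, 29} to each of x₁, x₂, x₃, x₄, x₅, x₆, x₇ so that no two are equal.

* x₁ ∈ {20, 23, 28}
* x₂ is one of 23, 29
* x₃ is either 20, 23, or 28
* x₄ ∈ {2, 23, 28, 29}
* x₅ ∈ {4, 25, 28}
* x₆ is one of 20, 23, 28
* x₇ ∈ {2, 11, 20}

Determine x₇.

11

x₁, x₃, x₆ between them cover only {20, 23, 28} — a naked triple. Remove those values from x₂, x₄, x₅, x₇.
x₂ must be 29 (only option left). Remove 29 from x₄.
x₄ must be 2 (only option left). So x₇ can't be 2.
So x₇ = 11.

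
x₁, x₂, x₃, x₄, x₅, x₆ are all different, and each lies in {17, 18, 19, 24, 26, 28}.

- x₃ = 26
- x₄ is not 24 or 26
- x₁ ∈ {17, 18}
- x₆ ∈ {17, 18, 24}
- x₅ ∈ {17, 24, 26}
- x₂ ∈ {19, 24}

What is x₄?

x₃ has just one choice, so x₃ = 26. Eliminate 26 elsewhere: x₅.
The 5 still-open variables draw from only 5 values {17, 18, 19, 24, 28}, so each is used; only x₄ can be 28, hence x₄ = 28.

28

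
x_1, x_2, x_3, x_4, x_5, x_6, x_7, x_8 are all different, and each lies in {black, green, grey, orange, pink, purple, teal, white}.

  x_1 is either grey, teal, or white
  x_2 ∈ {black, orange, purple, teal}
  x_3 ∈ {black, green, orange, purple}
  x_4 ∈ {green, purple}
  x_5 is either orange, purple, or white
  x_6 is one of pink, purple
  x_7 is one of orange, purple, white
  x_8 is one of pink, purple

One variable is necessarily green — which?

x_4

The 8 variables together cover exactly {black, green, grey, orange, pink, purple, teal, white} — 8 values for 8 variables — and grey appears only in x_1's list, so x_1 = grey.
Among the 7 still-open variables, teal fits only x_2 (and all 7 values in {black, green, orange, pink, purple, teal, white} must be used), so x_2 = teal.
The 6 still-open variables draw from only 6 values {black, green, orange, pink, purple, white}, so each is used; only x_3 can be black, hence x_3 = black.
The 5 still-open variables draw from only 5 values {green, orange, pink, purple, white}, so each is used; only x_4 can be green, hence x_4 = green.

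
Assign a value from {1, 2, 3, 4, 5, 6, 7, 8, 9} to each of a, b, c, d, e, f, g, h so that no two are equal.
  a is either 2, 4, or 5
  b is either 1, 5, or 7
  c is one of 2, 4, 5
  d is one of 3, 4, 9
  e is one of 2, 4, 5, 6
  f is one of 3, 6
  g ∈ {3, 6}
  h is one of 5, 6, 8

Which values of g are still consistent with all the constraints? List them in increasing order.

f and g share exactly the 2 values {3, 6}; by pigeonhole those values go to them, so strike 3, 6 from d, e, h.
a, c, e share exactly the 3 values {2, 4, 5}; by pigeonhole those values go to them, so strike 2, 4, 5 from b, d, h.
d must be 9 (only option left).
That leaves h = 8.
No further eliminations apply; g can still be any of 3, 6.

3, 6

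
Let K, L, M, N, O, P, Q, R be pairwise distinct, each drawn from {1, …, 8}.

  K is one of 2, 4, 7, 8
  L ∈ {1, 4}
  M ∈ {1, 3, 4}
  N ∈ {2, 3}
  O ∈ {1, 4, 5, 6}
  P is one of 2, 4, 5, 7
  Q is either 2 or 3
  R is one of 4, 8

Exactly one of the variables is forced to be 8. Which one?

The 8 variables together cover exactly {1, 2, 3, 4, 5, 6, 7, 8} — 8 values for 8 variables — and 6 appears only in O's list, so O = 6.
The 7 still-open variables draw from only 7 values {1, 2, 3, 4, 5, 7, 8}, so each is used; only P can be 5, hence P = 5.
The 6 still-open variables together cover exactly {1, 2, 3, 4, 7, 8} — 6 values for 6 variables — and 7 appears only in K's list, so K = 7.
Among the 5 still-open variables, 8 fits only R (and all 5 values in {1, 2, 3, 4, 8} must be used), so R = 8.

R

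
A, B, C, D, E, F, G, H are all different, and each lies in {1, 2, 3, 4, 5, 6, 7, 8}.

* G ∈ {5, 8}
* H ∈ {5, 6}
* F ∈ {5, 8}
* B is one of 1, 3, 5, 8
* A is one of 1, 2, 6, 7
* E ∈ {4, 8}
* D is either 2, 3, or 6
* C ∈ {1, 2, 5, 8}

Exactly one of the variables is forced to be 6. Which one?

H

The 8 variables draw from only 8 values {1, 2, 3, 4, 5, 6, 7, 8}, so each is used; only E can be 4, hence E = 4.
Among the 7 still-open variables, 7 fits only A (and all 7 values in {1, 2, 3, 5, 6, 7, 8} must be used), so A = 7.
The 2 variables F and G are confined to {5, 8}, which locks those values in; drop them from B, C, H.
So 6 goes to H.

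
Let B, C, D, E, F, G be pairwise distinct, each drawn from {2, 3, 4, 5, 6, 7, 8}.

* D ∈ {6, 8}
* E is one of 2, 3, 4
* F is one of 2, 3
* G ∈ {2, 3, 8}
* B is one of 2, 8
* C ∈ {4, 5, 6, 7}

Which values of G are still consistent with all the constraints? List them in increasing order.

B, F, G share exactly the 3 values {2, 3, 8}; by pigeonhole those values go to them, so strike 2, 3, 8 from D, E.
D must be 6 (only option left). So C can't be 6.
That leaves E = 4. Remove 4 from C.
No further eliminations apply; G can still be any of 2, 3, 8.

2, 3, 8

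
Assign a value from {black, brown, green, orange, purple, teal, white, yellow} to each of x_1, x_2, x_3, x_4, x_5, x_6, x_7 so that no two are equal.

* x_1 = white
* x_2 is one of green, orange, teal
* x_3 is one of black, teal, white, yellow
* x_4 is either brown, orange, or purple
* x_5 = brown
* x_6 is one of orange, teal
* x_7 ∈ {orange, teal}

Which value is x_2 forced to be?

x_1's domain is down to {white}, so x_1 = white. Eliminate white elsewhere: x_3.
x_5's domain is down to {brown}, so x_5 = brown. So x_4 can't be brown.
x_6 and x_7 between them cover only {orange, teal} — a naked pair. Remove those values from x_2, x_3, x_4.
So x_2 = green.

green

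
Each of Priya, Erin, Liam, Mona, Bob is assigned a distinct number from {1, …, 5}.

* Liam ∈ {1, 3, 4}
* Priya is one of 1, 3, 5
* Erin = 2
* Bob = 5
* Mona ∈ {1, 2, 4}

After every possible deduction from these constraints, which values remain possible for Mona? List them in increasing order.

1, 4

Erin's domain is down to {2}, so Erin = 2. Strike 2 from Mona.
That leaves Bob = 5. Strike 5 from Priya.
No further eliminations apply; Mona can still be any of 1, 4.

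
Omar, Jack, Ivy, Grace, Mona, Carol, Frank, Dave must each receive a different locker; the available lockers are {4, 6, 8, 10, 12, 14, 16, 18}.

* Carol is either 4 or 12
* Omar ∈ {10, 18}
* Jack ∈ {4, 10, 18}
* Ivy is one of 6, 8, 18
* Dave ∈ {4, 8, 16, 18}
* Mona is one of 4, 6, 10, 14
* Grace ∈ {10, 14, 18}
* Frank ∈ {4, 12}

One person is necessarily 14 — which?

Grace

Among the 8 variables, 16 fits only Dave (and all 8 values in {4, 6, 8, 10, 12, 14, 16, 18} must be used), so Dave = 16.
The 7 still-open variables together cover exactly {4, 6, 8, 10, 12, 14, 18} — 7 values for 7 variables — and 8 appears only in Ivy's list, so Ivy = 8.
Among the 6 still-open variables, 6 fits only Mona (and all 6 values in {4, 6, 10, 12, 14, 18} must be used), so Mona = 6.
The 5 still-open variables together cover exactly {4, 10, 12, 14, 18} — 5 values for 5 variables — and 14 appears only in Grace's list, so Grace = 14.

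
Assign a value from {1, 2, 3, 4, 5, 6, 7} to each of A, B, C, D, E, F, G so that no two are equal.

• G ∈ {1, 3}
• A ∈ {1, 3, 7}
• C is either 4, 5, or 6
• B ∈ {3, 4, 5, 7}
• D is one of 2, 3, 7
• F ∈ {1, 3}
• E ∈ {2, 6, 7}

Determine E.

6

F and G share exactly the 2 values {1, 3}; by pigeonhole those values go to them, so strike 1, 3 from A, B, D.
A's domain is down to {7}, so A = 7. Eliminate 7 elsewhere: B, D, E.
That leaves D = 2. Strike 2 from E.
So E = 6.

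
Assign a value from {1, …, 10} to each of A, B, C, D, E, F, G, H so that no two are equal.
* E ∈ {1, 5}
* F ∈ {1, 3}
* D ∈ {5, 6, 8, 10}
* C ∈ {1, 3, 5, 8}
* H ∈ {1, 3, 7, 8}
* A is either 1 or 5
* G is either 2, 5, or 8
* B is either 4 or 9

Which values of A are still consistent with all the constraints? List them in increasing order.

The 2 variables A and E are confined to {1, 5}, which locks those values in; drop them from C, D, F, G, H.
F's domain is down to {3}, so F = 3. Remove 3 from C, H.
That leaves C = 8. Eliminate 8 elsewhere: D, G, H.
That leaves G = 2.
H must be 7 (only option left).
No further eliminations apply; A can still be any of 1, 5.

1, 5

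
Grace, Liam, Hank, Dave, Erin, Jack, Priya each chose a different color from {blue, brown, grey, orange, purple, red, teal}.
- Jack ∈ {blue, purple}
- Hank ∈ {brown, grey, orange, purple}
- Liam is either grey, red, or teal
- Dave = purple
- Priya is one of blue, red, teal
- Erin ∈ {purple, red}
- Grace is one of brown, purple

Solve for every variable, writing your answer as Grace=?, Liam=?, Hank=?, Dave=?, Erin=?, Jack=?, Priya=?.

Grace=brown, Liam=grey, Hank=orange, Dave=purple, Erin=red, Jack=blue, Priya=teal

Dave has just one choice, so Dave = purple. Strike purple from Grace, Hank, Erin, Jack.
That leaves Erin = red. Remove red from Liam, Priya.
Jack must be blue (only option left). Remove blue from Priya.
Priya's domain is down to {teal}, so Priya = teal. So Liam can't be teal.
Grace's domain is down to {brown}, so Grace = brown. So Hank can't be brown.
That leaves Liam = grey. Remove grey from Hank.
That leaves Hank = orange.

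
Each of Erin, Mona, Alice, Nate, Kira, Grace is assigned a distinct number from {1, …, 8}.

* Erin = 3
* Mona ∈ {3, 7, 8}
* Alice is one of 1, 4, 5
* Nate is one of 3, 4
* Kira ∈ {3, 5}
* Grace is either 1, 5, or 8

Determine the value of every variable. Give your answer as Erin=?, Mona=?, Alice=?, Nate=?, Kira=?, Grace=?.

Erin=3, Mona=7, Alice=1, Nate=4, Kira=5, Grace=8

Erin has just one choice, so Erin = 3. Eliminate 3 elsewhere: Mona, Nate, Kira.
Nate's domain is down to {4}, so Nate = 4. Strike 4 from Alice.
Kira has just one choice, so Kira = 5. Eliminate 5 elsewhere: Alice, Grace.
Alice must be 1 (only option left). Remove 1 from Grace.
That leaves Grace = 8. Eliminate 8 elsewhere: Mona.
That leaves Mona = 7.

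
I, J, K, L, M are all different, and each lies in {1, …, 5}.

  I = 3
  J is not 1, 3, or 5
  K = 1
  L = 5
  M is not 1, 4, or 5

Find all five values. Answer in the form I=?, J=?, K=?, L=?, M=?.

I has just one choice, so I = 3. So M can't be 3.
K's domain is down to {1}, so K = 1.
That leaves L = 5.
M has just one choice, so M = 2. Strike 2 from J.
J has just one choice, so J = 4.

I=3, J=4, K=1, L=5, M=2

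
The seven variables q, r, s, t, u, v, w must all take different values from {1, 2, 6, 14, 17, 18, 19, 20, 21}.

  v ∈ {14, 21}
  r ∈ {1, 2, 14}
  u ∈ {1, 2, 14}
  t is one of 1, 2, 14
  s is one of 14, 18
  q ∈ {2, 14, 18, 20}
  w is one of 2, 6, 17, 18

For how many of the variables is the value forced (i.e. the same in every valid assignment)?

3

r, t, u share exactly the 3 values {1, 2, 14}; by pigeonhole those values go to them, so strike 1, 2, 14 from q, s, v, w.
s's domain is down to {18}, so s = 18. So q, w can't be 18.
That leaves v = 21.
q's domain is down to {20}, so q = 20.
Determined: q=20, s=18, v=21. The other variables each still have more than one consistent value. That makes 3.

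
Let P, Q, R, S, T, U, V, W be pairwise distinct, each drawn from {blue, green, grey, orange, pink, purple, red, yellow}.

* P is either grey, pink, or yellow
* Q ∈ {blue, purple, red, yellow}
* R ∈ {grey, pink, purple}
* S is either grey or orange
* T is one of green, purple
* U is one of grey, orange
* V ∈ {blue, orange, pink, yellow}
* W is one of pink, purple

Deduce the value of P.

Among the 8 variables, green fits only T (and all 8 values in {blue, green, grey, orange, pink, purple, red, yellow} must be used), so T = green.
Among the 7 still-open variables, red fits only Q (and all 7 values in {blue, grey, orange, pink, purple, red, yellow} must be used), so Q = red.
The 6 still-open variables together cover exactly {blue, grey, orange, pink, purple, yellow} — 6 values for 6 variables — and blue appears only in V's list, so V = blue.
The 5 still-open variables together cover exactly {grey, orange, pink, purple, yellow} — 5 values for 5 variables — and yellow appears only in P's list, so P = yellow.

yellow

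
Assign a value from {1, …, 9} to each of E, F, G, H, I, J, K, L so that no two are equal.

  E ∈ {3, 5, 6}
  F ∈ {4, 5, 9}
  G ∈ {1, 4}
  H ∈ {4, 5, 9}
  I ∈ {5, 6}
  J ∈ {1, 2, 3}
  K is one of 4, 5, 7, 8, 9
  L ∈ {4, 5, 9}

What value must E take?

The 3 variables F, H, L are confined to {4, 5, 9}, which locks those values in; drop them from E, G, I, K.
That leaves G = 1. So J can't be 1.
I's domain is down to {6}, so I = 6. Eliminate 6 elsewhere: E.
So E = 3.

3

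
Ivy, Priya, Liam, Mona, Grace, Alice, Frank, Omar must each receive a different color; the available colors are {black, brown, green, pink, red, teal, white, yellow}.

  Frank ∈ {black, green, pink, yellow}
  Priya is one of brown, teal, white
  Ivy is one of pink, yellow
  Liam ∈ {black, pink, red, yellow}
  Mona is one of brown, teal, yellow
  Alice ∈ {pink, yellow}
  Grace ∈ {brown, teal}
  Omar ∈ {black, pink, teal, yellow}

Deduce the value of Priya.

Among the 8 variables, green fits only Frank (and all 8 values in {black, brown, green, pink, red, teal, white, yellow} must be used), so Frank = green.
The 7 still-open variables together cover exactly {black, brown, pink, red, teal, white, yellow} — 7 values for 7 variables — and red appears only in Liam's list, so Liam = red.
The 6 still-open variables draw from only 6 values {black, brown, pink, teal, white, yellow}, so each is used; only Omar can be black, hence Omar = black.
The 5 still-open variables together cover exactly {brown, pink, teal, white, yellow} — 5 values for 5 variables — and white appears only in Priya's list, so Priya = white.

white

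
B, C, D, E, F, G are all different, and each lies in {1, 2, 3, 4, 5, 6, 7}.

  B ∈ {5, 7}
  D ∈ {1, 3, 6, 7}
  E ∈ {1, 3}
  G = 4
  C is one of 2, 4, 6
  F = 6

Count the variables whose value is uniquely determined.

3

F has just one choice, so F = 6. Eliminate 6 elsewhere: C, D.
G has just one choice, so G = 4. So C can't be 4.
C has just one choice, so C = 2.
Determined: C=2, F=6, G=4. The other variables each still have more than one consistent value. That makes 3.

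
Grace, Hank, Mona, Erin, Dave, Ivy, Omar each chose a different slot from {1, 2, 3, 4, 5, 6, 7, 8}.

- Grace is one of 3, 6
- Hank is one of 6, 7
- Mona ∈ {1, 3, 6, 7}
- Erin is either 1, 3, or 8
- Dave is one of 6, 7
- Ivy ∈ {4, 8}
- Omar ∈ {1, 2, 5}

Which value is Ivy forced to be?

4

Hank and Dave share exactly the 2 values {6, 7}; by pigeonhole those values go to them, so strike 6, 7 from Grace, Mona.
Grace has just one choice, so Grace = 3. So Mona, Erin can't be 3.
Mona has just one choice, so Mona = 1. Remove 1 from Erin, Omar.
Erin has just one choice, so Erin = 8. Eliminate 8 elsewhere: Ivy.
So Ivy = 4.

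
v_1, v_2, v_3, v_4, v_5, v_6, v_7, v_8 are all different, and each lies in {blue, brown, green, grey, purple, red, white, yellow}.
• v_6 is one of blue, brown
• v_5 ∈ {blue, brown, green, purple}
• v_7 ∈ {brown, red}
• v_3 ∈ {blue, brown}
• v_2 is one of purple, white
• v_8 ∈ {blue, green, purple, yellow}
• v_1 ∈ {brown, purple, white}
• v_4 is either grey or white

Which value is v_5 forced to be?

green

Among the 8 variables, grey fits only v_4 (and all 8 values in {blue, brown, green, grey, purple, red, white, yellow} must be used), so v_4 = grey.
The 7 still-open variables together cover exactly {blue, brown, green, purple, red, white, yellow} — 7 values for 7 variables — and red appears only in v_7's list, so v_7 = red.
The 6 still-open variables together cover exactly {blue, brown, green, purple, white, yellow} — 6 values for 6 variables — and yellow appears only in v_8's list, so v_8 = yellow.
Among the 5 still-open variables, green fits only v_5 (and all 5 values in {blue, brown, green, purple, white} must be used), so v_5 = green.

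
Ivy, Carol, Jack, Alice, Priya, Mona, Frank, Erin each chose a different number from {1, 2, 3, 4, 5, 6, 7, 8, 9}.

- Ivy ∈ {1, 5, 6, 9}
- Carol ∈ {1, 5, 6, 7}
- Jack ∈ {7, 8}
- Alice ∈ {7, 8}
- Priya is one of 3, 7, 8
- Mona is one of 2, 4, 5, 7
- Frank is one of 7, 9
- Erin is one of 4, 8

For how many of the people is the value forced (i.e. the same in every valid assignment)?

Jack and Alice between them cover only {7, 8} — a naked pair. Remove those values from Carol, Priya, Mona, Frank, Erin.
Priya's domain is down to {3}, so Priya = 3.
Frank must be 9 (only option left). Remove 9 from Ivy.
Erin's domain is down to {4}, so Erin = 4. Strike 4 from Mona.
Determined: Priya=3, Frank=9, Erin=4. The other people each still have more than one consistent value. That makes 3.

3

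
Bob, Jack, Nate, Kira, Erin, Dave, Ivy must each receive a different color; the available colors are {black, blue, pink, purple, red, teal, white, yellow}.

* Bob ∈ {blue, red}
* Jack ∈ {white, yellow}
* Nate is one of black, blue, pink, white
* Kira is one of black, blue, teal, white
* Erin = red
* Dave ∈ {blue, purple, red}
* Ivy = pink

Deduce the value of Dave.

Erin's domain is down to {red}, so Erin = red. Strike red from Bob, Dave.
Ivy's domain is down to {pink}, so Ivy = pink. Strike pink from Nate.
That leaves Bob = blue. Remove blue from Nate, Kira, Dave.
So Dave = purple.

purple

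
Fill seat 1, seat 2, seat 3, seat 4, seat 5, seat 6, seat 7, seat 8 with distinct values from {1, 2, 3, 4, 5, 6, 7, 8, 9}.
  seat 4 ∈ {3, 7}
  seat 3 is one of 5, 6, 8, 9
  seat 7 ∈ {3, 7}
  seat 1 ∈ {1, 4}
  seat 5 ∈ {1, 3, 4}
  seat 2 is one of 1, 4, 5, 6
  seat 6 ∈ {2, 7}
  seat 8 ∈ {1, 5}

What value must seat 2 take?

seat 4 and seat 7 share exactly the 2 values {3, 7}; by pigeonhole those values go to them, so strike 3, 7 from seat 5, seat 6.
seat 6 has just one choice, so seat 6 = 2.
seat 1 and seat 5 between them cover only {1, 4} — a naked pair. Remove those values from seat 2, seat 8.
That leaves seat 8 = 5. Eliminate 5 elsewhere: seat 2, seat 3.
So seat 2 = 6.

6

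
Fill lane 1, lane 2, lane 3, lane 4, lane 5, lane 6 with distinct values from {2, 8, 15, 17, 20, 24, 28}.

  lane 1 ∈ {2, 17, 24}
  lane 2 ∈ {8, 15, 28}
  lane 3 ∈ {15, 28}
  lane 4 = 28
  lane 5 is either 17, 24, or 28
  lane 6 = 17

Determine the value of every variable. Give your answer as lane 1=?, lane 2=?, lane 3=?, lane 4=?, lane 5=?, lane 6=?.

lane 1=2, lane 2=8, lane 3=15, lane 4=28, lane 5=24, lane 6=17

lane 4 must be 28 (only option left). Eliminate 28 elsewhere: lane 2, lane 3, lane 5.
lane 6 must be 17 (only option left). So lane 1, lane 5 can't be 17.
That leaves lane 3 = 15. So lane 2 can't be 15.
lane 5 must be 24 (only option left). Eliminate 24 elsewhere: lane 1.
lane 1 has just one choice, so lane 1 = 2.
lane 2 must be 8 (only option left).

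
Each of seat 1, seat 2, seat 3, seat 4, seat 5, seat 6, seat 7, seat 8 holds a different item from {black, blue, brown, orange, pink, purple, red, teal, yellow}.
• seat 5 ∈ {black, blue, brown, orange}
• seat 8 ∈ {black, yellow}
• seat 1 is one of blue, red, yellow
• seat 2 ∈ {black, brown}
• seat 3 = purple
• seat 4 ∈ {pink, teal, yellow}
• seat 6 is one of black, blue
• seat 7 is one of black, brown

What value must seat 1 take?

seat 3 has just one choice, so seat 3 = purple.
seat 2 and seat 7 between them cover only {black, brown} — a naked pair. Remove those values from seat 5, seat 6, seat 8.
seat 6 must be blue (only option left). So seat 1, seat 5 can't be blue.
seat 8 must be yellow (only option left). Strike yellow from seat 1, seat 4.
So seat 1 = red.

red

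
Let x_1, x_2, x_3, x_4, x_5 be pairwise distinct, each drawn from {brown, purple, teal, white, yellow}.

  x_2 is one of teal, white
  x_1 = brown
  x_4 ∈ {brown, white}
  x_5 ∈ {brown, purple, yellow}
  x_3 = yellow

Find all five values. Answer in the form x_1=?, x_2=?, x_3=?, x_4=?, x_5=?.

x_1's domain is down to {brown}, so x_1 = brown. Strike brown from x_4, x_5.
x_3's domain is down to {yellow}, so x_3 = yellow. So x_5 can't be yellow.
x_4 must be white (only option left). Strike white from x_2.
x_5 has just one choice, so x_5 = purple.
x_2 must be teal (only option left).

x_1=brown, x_2=teal, x_3=yellow, x_4=white, x_5=purple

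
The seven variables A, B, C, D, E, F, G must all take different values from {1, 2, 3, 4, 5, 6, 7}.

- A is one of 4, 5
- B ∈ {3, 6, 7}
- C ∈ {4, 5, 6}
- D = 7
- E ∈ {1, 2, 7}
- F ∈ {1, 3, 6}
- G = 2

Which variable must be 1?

D's domain is down to {7}, so D = 7. So B, E can't be 7.
G's domain is down to {2}, so G = 2. Strike 2 from E.
So 1 goes to E.

E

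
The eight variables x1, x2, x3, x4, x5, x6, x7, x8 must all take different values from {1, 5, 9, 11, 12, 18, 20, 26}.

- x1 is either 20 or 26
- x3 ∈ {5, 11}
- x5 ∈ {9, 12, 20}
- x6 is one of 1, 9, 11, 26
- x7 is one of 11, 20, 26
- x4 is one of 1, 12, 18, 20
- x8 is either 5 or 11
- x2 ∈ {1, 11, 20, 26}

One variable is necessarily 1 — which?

x2

The 8 variables together cover exactly {1, 5, 9, 11, 12, 18, 20, 26} — 8 values for 8 variables — and 18 appears only in x4's list, so x4 = 18.
The 7 still-open variables together cover exactly {1, 5, 9, 11, 12, 20, 26} — 7 values for 7 variables — and 12 appears only in x5's list, so x5 = 12.
The 6 still-open variables together cover exactly {1, 5, 9, 11, 20, 26} — 6 values for 6 variables — and 9 appears only in x6's list, so x6 = 9.
The 5 still-open variables together cover exactly {1, 5, 11, 20, 26} — 5 values for 5 variables — and 1 appears only in x2's list, so x2 = 1.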